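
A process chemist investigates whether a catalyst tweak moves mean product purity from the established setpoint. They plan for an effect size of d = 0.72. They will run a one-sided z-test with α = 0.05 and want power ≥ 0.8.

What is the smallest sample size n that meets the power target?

Set Φ(δ − 1.645) = 0.8; then δ − 1.645 = Φ⁻¹(0.8) = 0.842, giving δ = 2.486.
δ = d·√n ⇒ n = (δ/d)² = (2.486 / 0.72)² = 11.93.
Round up to the next whole unit.

n = 12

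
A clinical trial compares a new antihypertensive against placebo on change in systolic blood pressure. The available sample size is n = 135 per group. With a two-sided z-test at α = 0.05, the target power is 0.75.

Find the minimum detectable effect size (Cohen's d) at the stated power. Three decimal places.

Need Φ(δ − 1.960) = 0.75, so δ = 1.960 + 0.674 = 2.634.
(The second rejection-region term Φ(−δ − z_{α/2}) is negligible and dropped.)
δ = d·√(n/2) ⇒ d = δ/√(n/2) = 2.634/√(135/2) = 0.3207.

d ≈ 0.321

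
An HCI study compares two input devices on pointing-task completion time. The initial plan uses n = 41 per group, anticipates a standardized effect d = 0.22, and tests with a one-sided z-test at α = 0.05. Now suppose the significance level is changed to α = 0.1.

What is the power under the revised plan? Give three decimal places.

δ = d·√(n/2) = 0.22 × √(41/2) = 0.9961 (unchanged). New critical value: z_{0.1} = 1.282.
Revised power = Φ(δ − 1.282) = Φ(-0.285) = 0.3876.

Power ≈ 0.388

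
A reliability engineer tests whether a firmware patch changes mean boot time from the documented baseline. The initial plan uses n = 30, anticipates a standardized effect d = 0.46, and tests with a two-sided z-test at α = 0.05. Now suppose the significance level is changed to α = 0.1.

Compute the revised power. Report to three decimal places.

Power ≈ 0.809

δ = d·√n = 0.46 × √30 = 2.5195 (unchanged). New critical value: z_{0.05} = 1.645.
Revised power = Φ(δ − 1.645) + Φ(−δ − 1.645) = Φ(0.875) + Φ(-4.164) = 0.8091 + 0.0000 = 0.8091.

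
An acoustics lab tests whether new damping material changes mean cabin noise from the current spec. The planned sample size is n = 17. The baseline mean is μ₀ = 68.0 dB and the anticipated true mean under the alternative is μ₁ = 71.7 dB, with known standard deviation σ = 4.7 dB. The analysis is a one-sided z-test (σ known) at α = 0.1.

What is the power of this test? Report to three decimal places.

Power ≈ 0.975

Standardized effect: d = |μ₁ − μ₀| / σ = |71.7 − 68.0| / 4.7 = 0.7872
Noncentrality parameter: λ = d·√n = 0.7872 × √17 = 3.2458
Critical value for a one-sided test at α = 0.1: z_α = 1.282.
Power = P(Z > 1.282 − λ) = Φ(1.964) = 0.9753.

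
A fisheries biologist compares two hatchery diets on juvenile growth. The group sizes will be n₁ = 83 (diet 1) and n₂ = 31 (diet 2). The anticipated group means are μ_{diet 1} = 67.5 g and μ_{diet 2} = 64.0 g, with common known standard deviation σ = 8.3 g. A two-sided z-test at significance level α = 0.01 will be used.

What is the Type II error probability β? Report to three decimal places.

β ≈ 0.716

Standardized effect: d = |μ_{diet 1} − μ_{diet 2}| / σ = |67.5 − 64.0| / 8.3 = 0.4217
Noncentrality parameter: δ = d / √(1/n₁ + 1/n₂) = 0.4217 / √(1/83 + 1/31) = 2.0034
Critical value for a two-sided test at α = 0.01: z_{α/2} = 2.576.
Power = Φ(δ − 2.576) + Φ(−δ − 2.576) = Φ(-0.572) + Φ(-4.579) = 0.2835 + 0.0000 = 0.2835.
Type II error: β = 1 − power = 1 − 0.2835 = 0.7165.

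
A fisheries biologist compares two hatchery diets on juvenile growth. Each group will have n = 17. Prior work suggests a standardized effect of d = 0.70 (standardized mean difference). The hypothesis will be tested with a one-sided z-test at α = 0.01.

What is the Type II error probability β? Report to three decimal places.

Noncentrality parameter: δ = d·√(n/2) = 0.70 × √(17/2) = 2.0408
One-sided α = 0.01 → critical value z_{0.01} = 2.326.
Power = Φ(δ − 2.326) = Φ(-0.286) = 0.3876.
Type II error: β = 1 − power = 1 − 0.3876 = 0.6124.

β ≈ 0.612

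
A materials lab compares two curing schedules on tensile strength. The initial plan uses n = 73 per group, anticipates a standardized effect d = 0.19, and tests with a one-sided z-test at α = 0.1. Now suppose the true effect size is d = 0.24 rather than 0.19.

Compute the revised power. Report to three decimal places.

Power ≈ 0.567

With d = 0.24: δ = d·√(n/2) = 0.24 × √(73/2) = 1.4500. Critical value z_{0.1} = 1.282.
Revised power = P(Z > 1.282 − δ) = Φ(0.168) = 0.5669.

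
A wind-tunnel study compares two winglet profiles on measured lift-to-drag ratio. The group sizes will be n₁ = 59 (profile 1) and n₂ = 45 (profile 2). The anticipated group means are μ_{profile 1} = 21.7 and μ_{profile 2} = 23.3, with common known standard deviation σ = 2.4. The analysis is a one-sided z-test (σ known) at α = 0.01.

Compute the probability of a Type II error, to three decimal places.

Standardized effect: d = |μ_{profile 1} − μ_{profile 2}| / σ = |21.7 − 23.3| / 2.4 = 0.6667
Noncentrality parameter: δ = d / √(1/n₁ + 1/n₂) = 0.6667 / √(1/59 + 1/45) = 3.3684
One-sided α = 0.01 → critical value z_{0.01} = 2.326.
Power = Φ(δ − 2.326) = Φ(1.042) = 0.8513.
Type II error: β = 1 − power = 1 − 0.8513 = 0.1487.

β ≈ 0.149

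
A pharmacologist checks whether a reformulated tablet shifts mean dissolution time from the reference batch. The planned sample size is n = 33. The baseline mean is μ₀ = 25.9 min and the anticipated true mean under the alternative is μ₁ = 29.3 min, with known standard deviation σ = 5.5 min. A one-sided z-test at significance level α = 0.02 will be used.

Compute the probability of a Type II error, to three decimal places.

β ≈ 0.067

Standardized effect: d = |μ₁ − μ₀| / σ = |29.3 − 25.9| / 5.5 = 0.6182
Noncentrality parameter: λ = d·√n = 0.6182 × √33 = 3.5512
One-sided α = 0.02 → critical value z_{0.02} = 2.054.
Power = P(Z > 2.054 − λ) = Φ(1.497) = 0.9329.
Type II error: β = 1 − power = 1 − 0.9329 = 0.0671.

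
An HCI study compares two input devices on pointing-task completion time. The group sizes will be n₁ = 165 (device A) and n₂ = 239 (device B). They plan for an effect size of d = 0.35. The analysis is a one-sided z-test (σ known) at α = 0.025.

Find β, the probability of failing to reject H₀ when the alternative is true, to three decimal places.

Noncentrality parameter: δ = d / √(1/n₁ + 1/n₂) = 0.35 / √(1/165 + 1/239) = 3.4579
Critical value for a one-sided test at α = 0.025: z_α = 1.960.
Power = P(Z > 1.960 − δ) = Φ(1.498) = 0.9329.
Type II error: β = 1 − power = 1 − 0.9329 = 0.0671.

β ≈ 0.067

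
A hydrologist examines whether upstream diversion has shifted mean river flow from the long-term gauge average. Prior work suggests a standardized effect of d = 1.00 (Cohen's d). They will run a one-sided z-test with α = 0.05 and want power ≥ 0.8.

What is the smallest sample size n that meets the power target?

For power 0.8 need Φ(δ − z_{0.05}) = 0.8, so δ = z_{0.05} + z_{0.20} = 1.645 + 0.842 = 2.486.
δ = d·√n ⇒ n = (δ/d)² = (2.486 / 1.00)² = 6.18.
Round up to the next whole unit.

n = 7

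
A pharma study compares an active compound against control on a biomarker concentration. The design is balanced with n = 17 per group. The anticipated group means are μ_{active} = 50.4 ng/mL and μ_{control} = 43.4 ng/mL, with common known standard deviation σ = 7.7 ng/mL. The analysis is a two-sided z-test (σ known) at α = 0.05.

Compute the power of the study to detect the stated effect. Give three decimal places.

Standardized effect: d = |μ_{active} − μ_{control}| / σ = |50.4 − 43.4| / 7.7 = 0.9091
Noncentrality parameter: δ = d·√(n/2) = 0.9091 × √(17/2) = 2.6504
Critical value for a two-sided test at α = 0.05: z_{α/2} = 1.960.
Power = Φ(δ − 1.960) + Φ(−δ − 1.960) = Φ(0.690) + Φ(-4.610) = 0.7551 + 0.0000 = 0.7551.

Power ≈ 0.755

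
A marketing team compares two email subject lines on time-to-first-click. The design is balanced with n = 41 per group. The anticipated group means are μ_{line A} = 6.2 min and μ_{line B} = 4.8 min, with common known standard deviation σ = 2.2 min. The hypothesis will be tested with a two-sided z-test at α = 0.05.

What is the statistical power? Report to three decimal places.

Standardized effect: d = |μ_{line A} − μ_{line B}| / σ = |6.2 − 4.8| / 2.2 = 0.6364
Noncentrality parameter: δ = d·√(n/2) = 0.6364 × √(41/2) = 2.8813
Critical value for a two-sided test at α = 0.05: z_{α/2} = 1.960.
Power = Φ(δ − 1.960) + Φ(−δ − 1.960) = Φ(0.921) + Φ(-4.841) = 0.8216 + 0.0000 = 0.8216.

Power ≈ 0.822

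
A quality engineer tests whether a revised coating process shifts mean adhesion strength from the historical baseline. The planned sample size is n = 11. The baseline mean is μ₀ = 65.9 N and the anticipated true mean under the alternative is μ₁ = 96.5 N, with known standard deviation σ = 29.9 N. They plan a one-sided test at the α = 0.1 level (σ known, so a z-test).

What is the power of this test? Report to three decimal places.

Standardized effect: d = |μ₁ − μ₀| / σ = |96.5 − 65.9| / 29.9 = 1.0234
Noncentrality parameter: δ = d·√n = 1.0234 × √11 = 3.3943
One-sided α = 0.1 → critical value z_{0.1} = 1.282.
Power = P(Z > 1.282 − δ) = Φ(2.113) = 0.9827.

Power ≈ 0.983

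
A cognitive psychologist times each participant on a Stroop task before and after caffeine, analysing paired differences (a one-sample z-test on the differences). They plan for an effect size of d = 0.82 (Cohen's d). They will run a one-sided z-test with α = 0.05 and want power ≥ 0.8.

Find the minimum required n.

Set Φ(δ − 1.645) = 0.8; then δ − 1.645 = Φ⁻¹(0.8) = 0.842, giving δ = 2.486.
δ = d·√n ⇒ n = (δ/d)² = (2.486 / 0.82)² = 9.19.
Round up to the next whole unit.

n = 10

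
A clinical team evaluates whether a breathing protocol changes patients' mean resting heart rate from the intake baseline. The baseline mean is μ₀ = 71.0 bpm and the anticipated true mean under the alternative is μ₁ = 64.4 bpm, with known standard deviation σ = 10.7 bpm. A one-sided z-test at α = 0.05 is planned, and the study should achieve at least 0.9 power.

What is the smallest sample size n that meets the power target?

Standardized effect: d = |μ₁ − μ₀| / σ = |64.4 − 71.0| / 10.7 = 0.6168
For power 0.9 need Φ(δ − z_{0.05}) = 0.9, so δ = z_{0.05} + z_{0.10} = 1.645 + 1.282 = 2.926.
δ = d·√n ⇒ n = (δ/d)² = (2.926 / 0.6168)² = 22.51.
Round up to the next whole unit.

n = 23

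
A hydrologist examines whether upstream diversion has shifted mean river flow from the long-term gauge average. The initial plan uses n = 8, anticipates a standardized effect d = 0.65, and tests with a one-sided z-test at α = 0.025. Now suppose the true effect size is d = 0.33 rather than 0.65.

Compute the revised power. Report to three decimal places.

With d = 0.33: δ = d·√n = 0.33 × √8 = 0.9334. Critical value z_{0.025} = 1.960.
Revised power = P(Z > 1.960 − δ) = Φ(-1.027) = 0.1523.

Power ≈ 0.152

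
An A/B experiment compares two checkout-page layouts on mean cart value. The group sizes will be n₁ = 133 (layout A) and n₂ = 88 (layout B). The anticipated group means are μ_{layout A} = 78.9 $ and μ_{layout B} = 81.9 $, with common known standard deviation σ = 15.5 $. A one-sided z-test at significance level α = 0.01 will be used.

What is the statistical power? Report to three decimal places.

Standardized effect: d = |μ_{layout A} − μ_{layout B}| / σ = |78.9 − 81.9| / 15.5 = 0.1935
Noncentrality parameter: δ = d / √(1/n₁ + 1/n₂) = 0.1935 / √(1/133 + 1/88) = 1.4085
One-sided α = 0.01 → critical value z_{0.01} = 2.326.
Power = P(Z > 2.326 − δ) = Φ(-0.918) = 0.1794.

Power ≈ 0.179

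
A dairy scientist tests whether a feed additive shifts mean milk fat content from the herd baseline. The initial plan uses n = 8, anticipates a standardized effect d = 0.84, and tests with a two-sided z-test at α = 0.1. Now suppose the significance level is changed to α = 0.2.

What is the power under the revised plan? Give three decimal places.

δ = d·√n = 0.84 × √8 = 2.3759 (unchanged). New critical value: z_{0.1} = 1.282.
Revised power = Φ(δ − 1.282) + Φ(−δ − 1.282) = Φ(1.094) + Φ(-3.657) = 0.8631 + 0.0001 = 0.8632.

Power ≈ 0.863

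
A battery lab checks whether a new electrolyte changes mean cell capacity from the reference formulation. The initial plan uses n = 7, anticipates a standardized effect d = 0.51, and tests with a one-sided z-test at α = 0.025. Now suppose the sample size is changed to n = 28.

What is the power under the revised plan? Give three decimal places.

With n = 28: δ = d·√n = 0.51 × √28 = 2.6987. Critical value z_{0.025} = 1.960.
Revised power = P(Z > 1.960 − δ) = Φ(0.739) = 0.7700.

Power ≈ 0.770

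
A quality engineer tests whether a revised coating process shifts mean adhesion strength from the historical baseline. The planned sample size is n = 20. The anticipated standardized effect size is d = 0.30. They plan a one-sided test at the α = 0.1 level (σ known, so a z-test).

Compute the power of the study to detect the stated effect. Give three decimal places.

Power ≈ 0.524

Noncentrality parameter: δ = d·√n = 0.30 × √20 = 1.3416
One-sided α = 0.1 → critical value z_{0.1} = 1.282.
Power = Φ(δ − 1.282) = Φ(0.060) = 0.5240.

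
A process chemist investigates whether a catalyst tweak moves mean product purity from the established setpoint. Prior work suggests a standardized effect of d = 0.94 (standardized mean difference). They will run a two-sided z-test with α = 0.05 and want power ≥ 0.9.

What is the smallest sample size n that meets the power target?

For power 0.9 need Φ(δ − z_{0.025}) = 0.9, so δ = z_{0.025} + z_{0.10} = 1.960 + 1.282 = 3.242.
(Ignoring the negligible lower-tail rejection probability gives the usual closed-form inversion.)
δ = d·√n ⇒ n = (δ/d)² = (3.242 / 0.94)² = 11.89.
Round up to the next whole unit.

n = 12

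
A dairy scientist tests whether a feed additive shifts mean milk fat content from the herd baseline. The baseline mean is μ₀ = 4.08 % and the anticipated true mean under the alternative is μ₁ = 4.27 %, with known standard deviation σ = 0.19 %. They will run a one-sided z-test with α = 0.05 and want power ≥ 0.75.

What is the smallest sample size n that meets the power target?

n = 6

Standardized effect: d = |μ₁ − μ₀| / σ = |4.27 − 4.08| / 0.19 = 1.0000
For power 0.75 need Φ(δ − z_{0.05}) = 0.75, so δ = z_{0.05} + z_{0.25} = 1.645 + 0.674 = 2.319.
δ = d·√n ⇒ n = (δ/d)² = (2.319 / 1.0000)² = 5.38.
Round up to the next whole unit.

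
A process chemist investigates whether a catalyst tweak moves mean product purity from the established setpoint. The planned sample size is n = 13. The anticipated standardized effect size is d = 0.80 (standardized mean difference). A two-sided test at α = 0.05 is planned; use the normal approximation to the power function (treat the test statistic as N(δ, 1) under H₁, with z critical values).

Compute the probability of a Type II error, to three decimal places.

β ≈ 0.178

Noncentrality parameter: δ = d·√n = 0.80 × √13 = 2.8844
Two-sided α = 0.05 → critical value z_{0.025} = 1.960.
Power = Φ(δ − 1.960) + Φ(−δ − 1.960) = Φ(0.924) + Φ(-4.844) = 0.8224 + 0.0000 = 0.8224.
Type II error: β = 1 − power = 1 − 0.8224 = 0.1776.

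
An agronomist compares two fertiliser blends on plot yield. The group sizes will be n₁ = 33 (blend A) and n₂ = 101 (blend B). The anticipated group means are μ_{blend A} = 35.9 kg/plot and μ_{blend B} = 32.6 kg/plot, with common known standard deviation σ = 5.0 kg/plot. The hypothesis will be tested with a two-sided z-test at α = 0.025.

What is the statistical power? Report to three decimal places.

Power ≈ 0.853

Standardized effect: d = |μ_{blend A} − μ_{blend B}| / σ = |35.9 − 32.6| / 5.0 = 0.6600
Noncentrality parameter: δ = d / √(1/n₁ + 1/n₂) = 0.6600 / √(1/33 + 1/101) = 3.2916
Critical value for a two-sided test at α = 0.025: z_{α/2} = 2.241.
Power = Φ(δ − 2.241) + Φ(−δ − 2.241) = Φ(1.050) + Φ(-5.533) = 0.8532 + 0.0000 = 0.8532.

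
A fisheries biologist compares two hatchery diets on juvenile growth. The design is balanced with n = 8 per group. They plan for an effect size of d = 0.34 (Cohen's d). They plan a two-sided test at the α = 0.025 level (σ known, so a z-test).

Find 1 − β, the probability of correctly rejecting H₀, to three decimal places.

Noncentrality parameter: λ = d·√(n/2) = 0.34 × √(8/2) = 0.6800
Two-sided α = 0.025 → critical value z_{0.0125} = 2.241.
Power = Φ(λ − 2.241) + Φ(−λ − 2.241) = Φ(-1.561) + Φ(-2.921) = 0.0592 + 0.0017 = 0.0610.

Power ≈ 0.061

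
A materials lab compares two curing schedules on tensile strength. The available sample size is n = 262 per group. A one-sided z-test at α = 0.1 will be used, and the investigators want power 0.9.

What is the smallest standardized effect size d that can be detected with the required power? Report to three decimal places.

d ≈ 0.224

Need Φ(δ − 1.282) = 0.9, so δ = 1.282 + 1.282 = 2.563.
δ = d·√(n/2) ⇒ d = δ/√(n/2) = 2.563/√(262/2) = 0.2239.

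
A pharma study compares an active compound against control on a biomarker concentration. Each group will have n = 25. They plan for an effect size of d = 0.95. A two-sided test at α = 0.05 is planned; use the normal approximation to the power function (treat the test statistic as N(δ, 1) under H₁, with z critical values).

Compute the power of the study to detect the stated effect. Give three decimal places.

Power ≈ 0.919

Noncentrality parameter: δ = d·√(n/2) = 0.95 × √(25/2) = 3.3588
Two-sided α = 0.05 → critical value z_{0.025} = 1.960.
Power = Φ(δ − 1.960) + Φ(−δ − 1.960) = Φ(1.399) + Φ(-5.319) = 0.9191 + 0.0000 = 0.9191.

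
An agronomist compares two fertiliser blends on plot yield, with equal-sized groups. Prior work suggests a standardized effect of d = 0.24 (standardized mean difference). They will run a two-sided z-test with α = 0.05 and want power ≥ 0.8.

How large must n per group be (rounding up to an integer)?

For power 0.8 need Φ(δ − z_{0.025}) = 0.8, so δ = z_{0.025} + z_{0.20} = 1.960 + 0.842 = 2.802.
(For δ > 0 the lower-tail rejection region contributes negligibly to power, so the one-term inversion is standard.)
δ = d·√(n/2) ⇒ n = 2(δ/d)² = 2 × (2.802 / 0.24)² = 272.53.
Rounding up, n = 273 per group.

n = 273 per group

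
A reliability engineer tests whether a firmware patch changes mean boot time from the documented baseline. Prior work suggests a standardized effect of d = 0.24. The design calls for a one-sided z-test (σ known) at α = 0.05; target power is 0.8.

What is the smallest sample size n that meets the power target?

n = 108

Set Φ(δ − 1.645) = 0.8; then δ − 1.645 = Φ⁻¹(0.8) = 0.842, giving δ = 2.486.
δ = d·√n ⇒ n = (δ/d)² = (2.486 / 0.24)² = 107.34.
Round up to the next whole unit.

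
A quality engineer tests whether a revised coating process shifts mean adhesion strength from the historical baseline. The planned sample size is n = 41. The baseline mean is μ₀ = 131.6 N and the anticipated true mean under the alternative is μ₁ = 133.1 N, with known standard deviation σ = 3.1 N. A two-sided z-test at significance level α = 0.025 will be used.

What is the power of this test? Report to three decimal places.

Power ≈ 0.804

Standardized effect: d = |μ₁ − μ₀| / σ = |133.1 − 131.6| / 3.1 = 0.4839
Noncentrality parameter: δ = d·√n = 0.4839 × √41 = 3.0983
Critical value for a two-sided test at α = 0.025: z_{α/2} = 2.241.
Power = Φ(δ − 2.241) + Φ(−δ − 2.241) = Φ(0.857) + Φ(-5.340) = 0.8042 + 0.0000 = 0.8042.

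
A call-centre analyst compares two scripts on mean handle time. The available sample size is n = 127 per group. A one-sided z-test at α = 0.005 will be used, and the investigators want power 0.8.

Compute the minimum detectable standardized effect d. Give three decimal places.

d ≈ 0.429

Required noncentrality: δ = z_{0.005} + z_{0.20} = 2.576 + 0.842 = 3.417.
δ = d·√(n/2) ⇒ d = δ/√(n/2) = 3.417/√(127/2) = 0.4289.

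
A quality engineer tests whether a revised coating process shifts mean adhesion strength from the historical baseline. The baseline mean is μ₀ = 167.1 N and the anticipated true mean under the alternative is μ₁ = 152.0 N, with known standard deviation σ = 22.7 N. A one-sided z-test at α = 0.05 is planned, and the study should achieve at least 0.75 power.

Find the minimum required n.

Standardized effect: d = |μ₁ − μ₀| / σ = |152.0 − 167.1| / 22.7 = 0.6652
Set Φ(δ − 1.645) = 0.75; then δ − 1.645 = Φ⁻¹(0.75) = 0.674, giving δ = 2.319.
δ = d·√n ⇒ n = (δ/d)² = (2.319 / 0.6652)² = 12.16.
Rounding up, n = 13.

n = 13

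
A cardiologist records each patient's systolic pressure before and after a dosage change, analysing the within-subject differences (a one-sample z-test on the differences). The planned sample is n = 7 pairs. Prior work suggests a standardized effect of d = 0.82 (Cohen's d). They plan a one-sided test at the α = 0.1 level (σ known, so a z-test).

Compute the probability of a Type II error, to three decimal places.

Noncentrality parameter: δ = d·√n = 0.82 × √7 = 2.1695
Critical value for a one-sided test at α = 0.1: z_α = 1.282.
Power = P(Z > 1.282 − δ) = Φ(0.888) = 0.8127.
Type II error: β = 1 − power = 1 − 0.8127 = 0.1873.

β ≈ 0.187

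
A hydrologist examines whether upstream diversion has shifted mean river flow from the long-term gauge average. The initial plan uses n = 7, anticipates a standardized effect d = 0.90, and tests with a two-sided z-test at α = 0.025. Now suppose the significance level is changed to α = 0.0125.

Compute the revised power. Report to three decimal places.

δ = d·√n = 0.90 × √7 = 2.3812 (unchanged). New critical value: z_{0.0063} = 2.498.
Revised power = Φ(δ − 2.498) + Φ(−δ − 2.498) = Φ(-0.117) + Φ(-4.879) = 0.4536 + 0.0000 = 0.4536.

Power ≈ 0.454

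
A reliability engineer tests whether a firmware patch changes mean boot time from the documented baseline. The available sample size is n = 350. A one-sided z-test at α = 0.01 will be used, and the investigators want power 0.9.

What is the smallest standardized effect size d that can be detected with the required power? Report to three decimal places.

Required noncentrality: δ = z_{0.01} + z_{0.10} = 2.326 + 1.282 = 3.608.
δ = d·√n ⇒ d = δ/√n = 3.608/√350 = 0.1929.

d ≈ 0.193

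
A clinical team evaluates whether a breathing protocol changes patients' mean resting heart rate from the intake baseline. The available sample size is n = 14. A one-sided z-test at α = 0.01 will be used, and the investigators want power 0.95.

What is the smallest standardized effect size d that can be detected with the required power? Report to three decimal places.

Need Φ(δ − 2.326) = 0.95, so δ = 2.326 + 1.645 = 3.971.
δ = d·√n ⇒ d = δ/√n = 3.971/√14 = 1.0613.

d ≈ 1.061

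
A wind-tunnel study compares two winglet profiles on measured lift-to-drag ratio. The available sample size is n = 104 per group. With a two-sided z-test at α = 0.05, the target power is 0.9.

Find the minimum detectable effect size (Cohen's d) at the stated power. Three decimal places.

d ≈ 0.450

Need Φ(δ − 1.960) = 0.9, so δ = 1.960 + 1.282 = 3.242.
(The second rejection-region term Φ(−δ − z_{α/2}) is negligible and dropped.)
δ = d·√(n/2) ⇒ d = δ/√(n/2) = 3.242/√(104/2) = 0.4495.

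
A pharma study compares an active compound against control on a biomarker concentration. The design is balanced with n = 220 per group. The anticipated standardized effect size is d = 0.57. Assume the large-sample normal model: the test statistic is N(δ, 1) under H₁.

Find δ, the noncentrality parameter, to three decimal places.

δ ≈ 5.978

δ = d·√(n/2) = 0.57 × √(220/2) = 5.9782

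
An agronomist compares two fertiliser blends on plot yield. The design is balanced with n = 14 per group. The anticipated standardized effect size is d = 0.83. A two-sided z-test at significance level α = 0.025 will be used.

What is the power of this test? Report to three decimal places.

Power ≈ 0.482

Noncentrality parameter: δ = d·√(n/2) = 0.83 × √(14/2) = 2.1960
Critical value for a two-sided test at α = 0.025: z_{α/2} = 2.241.
Power = Φ(δ − 2.241) + Φ(−δ − 2.241) = Φ(-0.045) + Φ(-4.437) = 0.4819 + 0.0000 = 0.4819.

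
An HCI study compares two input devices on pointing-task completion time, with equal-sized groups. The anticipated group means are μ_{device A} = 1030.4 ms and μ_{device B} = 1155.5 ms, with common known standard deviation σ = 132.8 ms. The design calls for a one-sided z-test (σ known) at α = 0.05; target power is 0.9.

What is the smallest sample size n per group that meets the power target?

n = 20 per group

Standardized effect: d = |μ_{device A} − μ_{device B}| / σ = |1030.4 − 1155.5| / 132.8 = 0.9420
For power 0.9 need Φ(δ − z_{0.05}) = 0.9, so δ = z_{0.05} + z_{0.10} = 1.645 + 1.282 = 2.926.
δ = d·√(n/2) ⇒ n = 2(δ/d)² = 2 × (2.926 / 0.9420)² = 19.30.
Round up to the next whole unit.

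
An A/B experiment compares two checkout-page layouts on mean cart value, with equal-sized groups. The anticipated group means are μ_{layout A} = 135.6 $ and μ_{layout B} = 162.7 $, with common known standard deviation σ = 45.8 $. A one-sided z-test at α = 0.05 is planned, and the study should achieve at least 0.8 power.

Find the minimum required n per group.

Standardized effect: d = |μ_{layout A} − μ_{layout B}| / σ = |135.6 − 162.7| / 45.8 = 0.5917
Set Φ(δ − 1.645) = 0.8; then δ − 1.645 = Φ⁻¹(0.8) = 0.842, giving δ = 2.486.
δ = d·√(n/2) ⇒ n = 2(δ/d)² = 2 × (2.486 / 0.5917)² = 35.32.
Rounding up, n = 36 per group.

n = 36 per group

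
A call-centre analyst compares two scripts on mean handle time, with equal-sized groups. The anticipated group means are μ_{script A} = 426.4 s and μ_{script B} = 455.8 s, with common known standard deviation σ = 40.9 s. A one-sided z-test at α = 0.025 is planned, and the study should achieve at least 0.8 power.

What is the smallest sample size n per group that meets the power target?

n = 31 per group

Standardized effect: d = |μ_{script A} − μ_{script B}| / σ = |426.4 − 455.8| / 40.9 = 0.7188
For power 0.8 need Φ(δ − z_{0.025}) = 0.8, so δ = z_{0.025} + z_{0.20} = 1.960 + 0.842 = 2.802.
δ = d·√(n/2) ⇒ n = 2(δ/d)² = 2 × (2.802 / 0.7188)² = 30.38.
Rounding up, n = 31 per group.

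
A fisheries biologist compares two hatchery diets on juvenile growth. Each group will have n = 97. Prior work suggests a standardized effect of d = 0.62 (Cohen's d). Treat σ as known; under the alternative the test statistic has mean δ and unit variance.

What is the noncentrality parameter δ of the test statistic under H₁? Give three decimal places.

The noncentrality parameter scales effect size by the design's sample-size factor: δ = d·√(n/2) = 0.62 × √(97/2) = 4.3178

δ ≈ 4.318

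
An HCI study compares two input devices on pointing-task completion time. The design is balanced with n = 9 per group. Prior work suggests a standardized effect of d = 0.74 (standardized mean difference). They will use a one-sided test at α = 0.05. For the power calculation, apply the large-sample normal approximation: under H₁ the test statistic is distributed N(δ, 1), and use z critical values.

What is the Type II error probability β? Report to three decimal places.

β ≈ 0.530

Noncentrality parameter: δ = d·√(n/2) = 0.74 × √(9/2) = 1.5698
Critical value for a one-sided test at α = 0.05: z_α = 1.645.
Power = P(Z > 1.645 − δ) = Φ(-0.075) = 0.4701.
Type II error: β = 1 − power = 1 − 0.4701 = 0.5299.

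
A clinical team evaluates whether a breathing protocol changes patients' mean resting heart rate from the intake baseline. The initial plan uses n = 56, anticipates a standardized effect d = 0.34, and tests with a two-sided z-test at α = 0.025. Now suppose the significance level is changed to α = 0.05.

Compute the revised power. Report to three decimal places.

Power ≈ 0.721

δ = d·√n = 0.34 × √56 = 2.5443 (unchanged). New critical value: z_{0.025} = 1.960.
Revised power = Φ(δ − 1.960) + Φ(−δ − 1.960) = Φ(0.584) + Φ(-4.504) = 0.7205 + 0.0000 = 0.7205.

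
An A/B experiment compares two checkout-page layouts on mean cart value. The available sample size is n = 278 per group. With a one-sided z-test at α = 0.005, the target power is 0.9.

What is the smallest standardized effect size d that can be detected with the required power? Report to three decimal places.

d ≈ 0.327

Need Φ(δ − 2.576) = 0.9, so δ = 2.576 + 1.282 = 3.857.
δ = d·√(n/2) ⇒ d = δ/√(n/2) = 3.857/√(278/2) = 0.3272.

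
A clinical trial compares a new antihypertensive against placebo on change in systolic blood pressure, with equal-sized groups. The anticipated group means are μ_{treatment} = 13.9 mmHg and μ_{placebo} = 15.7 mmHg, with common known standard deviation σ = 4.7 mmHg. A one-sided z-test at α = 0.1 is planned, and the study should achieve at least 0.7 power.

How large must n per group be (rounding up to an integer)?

Standardized effect: d = |μ_{treatment} − μ_{placebo}| / σ = |13.9 − 15.7| / 4.7 = 0.3830
Set Φ(δ − 1.282) = 0.7; then δ − 1.282 = Φ⁻¹(0.7) = 0.524, giving δ = 1.806.
δ = d·√(n/2) ⇒ n = 2(δ/d)² = 2 × (1.806 / 0.3830)² = 44.47.
Round up to the next whole unit.

n = 45 per group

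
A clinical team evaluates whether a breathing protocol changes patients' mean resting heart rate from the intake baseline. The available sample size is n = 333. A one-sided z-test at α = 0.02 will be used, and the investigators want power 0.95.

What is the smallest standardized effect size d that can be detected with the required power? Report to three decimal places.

Required noncentrality: δ = z_{0.02} + z_{0.05} = 2.054 + 1.645 = 3.699.
δ = d·√n ⇒ d = δ/√n = 3.699/√333 = 0.2027.

d ≈ 0.203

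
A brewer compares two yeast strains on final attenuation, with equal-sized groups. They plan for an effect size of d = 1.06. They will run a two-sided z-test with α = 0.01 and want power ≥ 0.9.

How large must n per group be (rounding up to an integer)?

n = 27 per group

For power 0.9 need Φ(δ − z_{0.005}) = 0.9, so δ = z_{0.005} + z_{0.10} = 2.576 + 1.282 = 3.857.
(Ignoring the negligible lower-tail rejection probability gives the usual closed-form inversion.)
δ = d·√(n/2) ⇒ n = 2(δ/d)² = 2 × (3.857 / 1.06)² = 26.49.
Rounding up, n = 27 per group.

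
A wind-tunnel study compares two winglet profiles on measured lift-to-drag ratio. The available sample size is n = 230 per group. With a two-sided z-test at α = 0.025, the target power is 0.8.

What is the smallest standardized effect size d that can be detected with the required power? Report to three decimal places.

Need Φ(δ − 2.241) = 0.8, so δ = 2.241 + 0.842 = 3.083.
(Lower-tail contribution to power is negligible for δ > 0.)
δ = d·√(n/2) ⇒ d = δ/√(n/2) = 3.083/√(230/2) = 0.2875.

d ≈ 0.287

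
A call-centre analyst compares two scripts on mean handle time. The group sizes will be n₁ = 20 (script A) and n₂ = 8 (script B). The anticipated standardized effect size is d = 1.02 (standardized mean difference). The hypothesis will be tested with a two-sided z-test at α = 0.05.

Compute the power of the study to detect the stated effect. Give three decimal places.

Noncentrality parameter: δ = d / √(1/n₁ + 1/n₂) = 1.02 / √(1/20 + 1/8) = 2.4383
Two-sided α = 0.05 → critical value z_{0.025} = 1.960.
Power = Φ(δ − 1.960) + Φ(−δ − 1.960) = Φ(0.478) + Φ(-4.398) = 0.6838 + 0.0000 = 0.6838.

Power ≈ 0.684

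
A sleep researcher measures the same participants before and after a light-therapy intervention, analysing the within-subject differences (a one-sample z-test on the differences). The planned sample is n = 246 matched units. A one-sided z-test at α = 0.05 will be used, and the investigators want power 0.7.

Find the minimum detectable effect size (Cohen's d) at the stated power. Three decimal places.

Need Φ(δ − 1.645) = 0.7, so δ = 1.645 + 0.524 = 2.169.
δ = d·√n ⇒ d = δ/√n = 2.169/√246 = 0.1383.

d ≈ 0.138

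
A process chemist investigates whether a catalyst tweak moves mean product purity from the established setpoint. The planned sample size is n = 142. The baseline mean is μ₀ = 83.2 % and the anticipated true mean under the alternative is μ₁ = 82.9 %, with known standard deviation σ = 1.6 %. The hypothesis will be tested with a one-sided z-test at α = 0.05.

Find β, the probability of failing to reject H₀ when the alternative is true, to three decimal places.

Standardized effect: d = |μ₁ − μ₀| / σ = |82.9 − 83.2| / 1.6 = 0.1875
Noncentrality parameter: δ = d·√n = 0.1875 × √142 = 2.2343
Critical value for a one-sided test at α = 0.05: z_α = 1.645.
Power = Φ(δ − 1.645) = Φ(0.589) = 0.7222.
Type II error: β = 1 − power = 1 − 0.7222 = 0.2778.

β ≈ 0.278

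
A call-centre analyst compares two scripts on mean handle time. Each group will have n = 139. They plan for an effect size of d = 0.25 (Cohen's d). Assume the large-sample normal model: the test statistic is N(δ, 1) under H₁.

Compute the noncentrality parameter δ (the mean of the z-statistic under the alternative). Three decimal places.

δ ≈ 2.084

The noncentrality parameter scales effect size by the design's sample-size factor: δ = d·√(n/2) = 0.25 × √(139/2) = 2.0842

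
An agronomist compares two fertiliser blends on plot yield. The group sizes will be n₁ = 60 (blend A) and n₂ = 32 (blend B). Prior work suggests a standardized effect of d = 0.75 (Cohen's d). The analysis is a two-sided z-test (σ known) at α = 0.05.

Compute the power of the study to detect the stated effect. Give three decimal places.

Noncentrality parameter: δ = d / √(1/n₁ + 1/n₂) = 0.75 / √(1/60 + 1/32) = 3.4262
Two-sided α = 0.05 → critical value z_{0.025} = 1.960.
Power = Φ(δ − 1.960) + Φ(−δ − 1.960) = Φ(1.466) + Φ(-5.386) = 0.9287 + 0.0000 = 0.9287.

Power ≈ 0.929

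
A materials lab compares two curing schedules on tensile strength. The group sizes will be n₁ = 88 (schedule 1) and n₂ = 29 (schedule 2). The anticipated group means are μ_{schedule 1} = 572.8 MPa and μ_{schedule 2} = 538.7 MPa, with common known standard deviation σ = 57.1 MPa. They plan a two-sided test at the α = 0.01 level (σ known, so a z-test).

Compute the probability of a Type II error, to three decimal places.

Standardized effect: d = |μ_{schedule 1} − μ_{schedule 2}| / σ = |572.8 − 538.7| / 57.1 = 0.5972
Noncentrality parameter: δ = d / √(1/n₁ + 1/n₂) = 0.5972 / √(1/88 + 1/29) = 2.7891
Two-sided α = 0.01 → critical value z_{0.005} = 2.576.
Power = Φ(δ − 2.576) + Φ(−δ − 2.576) = Φ(0.213) + Φ(-5.365) = 0.5844 + 0.0000 = 0.5844.
Type II error: β = 1 − power = 1 − 0.5844 = 0.4156.

β ≈ 0.416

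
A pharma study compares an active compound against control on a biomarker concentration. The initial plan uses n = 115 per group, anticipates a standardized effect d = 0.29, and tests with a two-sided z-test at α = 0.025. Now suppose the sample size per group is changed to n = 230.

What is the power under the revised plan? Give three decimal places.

With n = 230 per group: δ = d·√(n/2) = 0.29 × √(230/2) = 3.1099. Critical value z_{0.0125} = 2.241.
Revised power = Φ(δ − 2.241) + Φ(−δ − 2.241) = Φ(0.869) + Φ(-5.351) = 0.8074 + 0.0000 = 0.8074.

Power ≈ 0.807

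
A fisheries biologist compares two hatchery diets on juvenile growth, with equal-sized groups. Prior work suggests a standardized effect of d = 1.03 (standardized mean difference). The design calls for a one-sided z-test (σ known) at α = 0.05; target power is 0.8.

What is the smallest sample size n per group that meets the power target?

Set Φ(δ − 1.645) = 0.8; then δ − 1.645 = Φ⁻¹(0.8) = 0.842, giving δ = 2.486.
δ = d·√(n/2) ⇒ n = 2(δ/d)² = 2 × (2.486 / 1.03)² = 11.66.
Rounding up, n = 12 per group.

n = 12 per group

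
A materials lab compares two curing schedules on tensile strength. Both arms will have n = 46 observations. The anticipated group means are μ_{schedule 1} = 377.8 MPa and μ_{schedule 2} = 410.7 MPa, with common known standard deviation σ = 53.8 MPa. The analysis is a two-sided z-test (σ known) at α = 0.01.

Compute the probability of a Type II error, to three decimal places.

β ≈ 0.361

Standardized effect: d = |μ_{schedule 1} − μ_{schedule 2}| / σ = |377.8 − 410.7| / 53.8 = 0.6115
Noncentrality parameter: δ = d·√(n/2) = 0.6115 × √(46/2) = 2.9328
Two-sided α = 0.01 → critical value z_{0.005} = 2.576.
Power = Φ(δ − 2.576) + Φ(−δ − 2.576) = Φ(0.357) + Φ(-5.509) = 0.6394 + 0.0000 = 0.6394.
Type II error: β = 1 − power = 1 − 0.6394 = 0.3606.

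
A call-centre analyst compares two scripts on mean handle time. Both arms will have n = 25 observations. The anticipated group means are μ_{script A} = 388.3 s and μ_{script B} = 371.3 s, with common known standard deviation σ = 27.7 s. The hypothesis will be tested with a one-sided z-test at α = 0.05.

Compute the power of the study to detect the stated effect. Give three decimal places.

Standardized effect: d = |μ_{script A} − μ_{script B}| / σ = |388.3 − 371.3| / 27.7 = 0.6137
Noncentrality parameter: δ = d·√(n/2) = 0.6137 × √(25/2) = 2.1698
One-sided α = 0.05 → critical value z_{0.05} = 1.645.
Power = P(Z > 1.645 − δ) = Φ(0.525) = 0.7002.

Power ≈ 0.700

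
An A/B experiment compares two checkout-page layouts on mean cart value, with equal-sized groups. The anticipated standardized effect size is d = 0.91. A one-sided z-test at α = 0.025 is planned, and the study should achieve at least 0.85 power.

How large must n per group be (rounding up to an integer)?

For power 0.85 need Φ(δ − z_{0.025}) = 0.85, so δ = z_{0.025} + z_{0.15} = 1.960 + 1.036 = 2.996.
δ = d·√(n/2) ⇒ n = 2(δ/d)² = 2 × (2.996 / 0.91)² = 21.68.
Rounding up, n = 22 per group.

n = 22 per group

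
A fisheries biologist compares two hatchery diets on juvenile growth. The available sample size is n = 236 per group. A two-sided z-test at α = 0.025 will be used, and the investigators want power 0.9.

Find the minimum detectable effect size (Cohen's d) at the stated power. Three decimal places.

d ≈ 0.324

Required noncentrality: δ = z_{0.0125} + z_{0.10} = 2.241 + 1.282 = 3.523.
(Lower-tail contribution to power is negligible for δ > 0.)
δ = d·√(n/2) ⇒ d = δ/√(n/2) = 3.523/√(236/2) = 0.3243.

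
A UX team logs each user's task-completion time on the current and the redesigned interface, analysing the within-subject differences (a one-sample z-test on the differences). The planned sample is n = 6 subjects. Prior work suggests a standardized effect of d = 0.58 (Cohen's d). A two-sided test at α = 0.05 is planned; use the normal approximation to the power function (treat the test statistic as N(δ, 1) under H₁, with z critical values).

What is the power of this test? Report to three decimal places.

Noncentrality parameter: δ = d·√n = 0.58 × √6 = 1.4207
Two-sided α = 0.05 → critical value z_{0.025} = 1.960.
Power = Φ(δ − 1.960) + Φ(−δ − 1.960) = Φ(-0.539) + Φ(-3.381) = 0.2949 + 0.0004 = 0.2952.

Power ≈ 0.295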